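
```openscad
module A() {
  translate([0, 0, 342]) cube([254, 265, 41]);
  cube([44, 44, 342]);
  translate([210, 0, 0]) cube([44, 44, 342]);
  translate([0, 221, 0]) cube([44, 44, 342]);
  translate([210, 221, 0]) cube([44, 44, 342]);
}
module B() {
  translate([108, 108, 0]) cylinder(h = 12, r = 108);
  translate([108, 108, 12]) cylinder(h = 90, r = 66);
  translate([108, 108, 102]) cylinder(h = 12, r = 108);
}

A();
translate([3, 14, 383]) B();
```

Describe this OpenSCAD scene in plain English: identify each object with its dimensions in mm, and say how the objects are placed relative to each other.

A is a simple wooden stool: a rectangular seat 254 mm (x) by 265 mm (y), 41 mm thick, top face at z = 383 mm, on four square legs, each 44×44 mm in cross-section. The legs rest on z = 0, each flush with a corner of the seat.

B is a spool: two coaxial disc flanges of radius 108 mm and thickness 12 mm, joined by a core cylinder of radius 66 mm and height 90 mm. The lower flange rests on z = 0 and the three cylinders share a vertical axis.

The spool is on top of the stool.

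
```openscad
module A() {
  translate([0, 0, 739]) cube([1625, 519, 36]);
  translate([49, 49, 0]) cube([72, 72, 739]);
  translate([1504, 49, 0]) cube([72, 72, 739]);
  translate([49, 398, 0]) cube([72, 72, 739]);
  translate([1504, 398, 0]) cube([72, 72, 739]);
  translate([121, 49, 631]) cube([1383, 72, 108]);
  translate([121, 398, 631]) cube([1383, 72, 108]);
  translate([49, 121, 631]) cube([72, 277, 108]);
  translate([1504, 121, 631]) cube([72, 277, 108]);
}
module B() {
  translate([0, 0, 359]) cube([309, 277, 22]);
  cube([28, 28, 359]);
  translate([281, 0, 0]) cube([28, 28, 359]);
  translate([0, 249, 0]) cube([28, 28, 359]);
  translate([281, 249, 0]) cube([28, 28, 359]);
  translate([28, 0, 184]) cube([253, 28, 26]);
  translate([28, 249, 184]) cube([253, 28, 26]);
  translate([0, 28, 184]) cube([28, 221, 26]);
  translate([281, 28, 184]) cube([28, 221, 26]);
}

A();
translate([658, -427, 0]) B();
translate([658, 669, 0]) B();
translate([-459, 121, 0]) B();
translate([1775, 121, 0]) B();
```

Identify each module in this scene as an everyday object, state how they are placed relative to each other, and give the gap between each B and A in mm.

A is a table. B is a stool. Four stools sit around the table at the −y, +y, −x, +x sides. The gap between each stool and the table is 150 mm.

Each stool's nearest face is 150 mm from the table's bounding box.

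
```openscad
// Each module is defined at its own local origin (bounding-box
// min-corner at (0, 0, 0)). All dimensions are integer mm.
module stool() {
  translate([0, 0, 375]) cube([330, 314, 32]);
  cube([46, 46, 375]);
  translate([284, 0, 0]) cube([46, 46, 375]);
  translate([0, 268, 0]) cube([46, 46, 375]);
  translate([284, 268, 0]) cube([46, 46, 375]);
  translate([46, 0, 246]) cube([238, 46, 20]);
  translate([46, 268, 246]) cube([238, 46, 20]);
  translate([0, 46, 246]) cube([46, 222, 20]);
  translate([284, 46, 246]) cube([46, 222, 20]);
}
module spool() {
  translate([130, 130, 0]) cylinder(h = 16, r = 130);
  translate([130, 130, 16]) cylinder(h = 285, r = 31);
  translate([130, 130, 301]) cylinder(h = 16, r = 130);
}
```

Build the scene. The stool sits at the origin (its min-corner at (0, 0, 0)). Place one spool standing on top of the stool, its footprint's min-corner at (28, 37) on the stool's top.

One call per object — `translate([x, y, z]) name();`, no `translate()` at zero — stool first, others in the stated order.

stool();
translate([28, 37, 407]) spool();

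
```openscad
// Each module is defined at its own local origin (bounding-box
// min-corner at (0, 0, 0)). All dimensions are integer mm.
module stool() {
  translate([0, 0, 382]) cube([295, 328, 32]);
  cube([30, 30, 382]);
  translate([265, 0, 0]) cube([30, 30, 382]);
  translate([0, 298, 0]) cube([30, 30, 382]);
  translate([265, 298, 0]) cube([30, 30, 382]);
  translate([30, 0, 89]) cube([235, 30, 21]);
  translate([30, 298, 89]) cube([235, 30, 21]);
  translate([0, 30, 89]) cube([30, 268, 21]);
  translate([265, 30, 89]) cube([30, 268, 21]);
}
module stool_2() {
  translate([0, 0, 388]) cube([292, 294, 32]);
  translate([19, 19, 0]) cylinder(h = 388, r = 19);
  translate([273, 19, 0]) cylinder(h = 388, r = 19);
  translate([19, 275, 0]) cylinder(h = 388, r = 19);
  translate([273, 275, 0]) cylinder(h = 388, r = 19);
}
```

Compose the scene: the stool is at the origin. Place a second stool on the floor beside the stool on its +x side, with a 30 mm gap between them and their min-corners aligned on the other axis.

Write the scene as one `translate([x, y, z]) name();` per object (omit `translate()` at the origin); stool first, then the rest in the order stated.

stool();
translate([325, 0, 0]) stool_2();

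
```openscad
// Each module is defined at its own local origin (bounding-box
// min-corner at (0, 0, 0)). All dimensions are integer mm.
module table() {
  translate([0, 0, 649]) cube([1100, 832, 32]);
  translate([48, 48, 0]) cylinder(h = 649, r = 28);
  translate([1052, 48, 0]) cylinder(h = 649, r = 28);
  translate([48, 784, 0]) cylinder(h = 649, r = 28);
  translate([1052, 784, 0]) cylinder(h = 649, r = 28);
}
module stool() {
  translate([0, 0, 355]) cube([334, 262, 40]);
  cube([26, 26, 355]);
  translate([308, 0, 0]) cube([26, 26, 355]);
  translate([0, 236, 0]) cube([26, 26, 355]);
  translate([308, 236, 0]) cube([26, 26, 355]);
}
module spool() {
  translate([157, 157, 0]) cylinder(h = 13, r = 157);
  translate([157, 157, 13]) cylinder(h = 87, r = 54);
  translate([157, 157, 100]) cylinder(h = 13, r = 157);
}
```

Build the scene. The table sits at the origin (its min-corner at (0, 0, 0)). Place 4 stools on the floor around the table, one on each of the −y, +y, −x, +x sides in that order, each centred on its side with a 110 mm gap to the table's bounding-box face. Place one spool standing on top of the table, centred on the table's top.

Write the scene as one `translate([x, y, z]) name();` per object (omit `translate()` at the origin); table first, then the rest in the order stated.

table();
translate([383, -372, 0]) stool();
translate([383, 942, 0]) stool();
translate([-444, 285, 0]) stool();
translate([1210, 285, 0]) stool();
translate([393, 259, 681]) spool();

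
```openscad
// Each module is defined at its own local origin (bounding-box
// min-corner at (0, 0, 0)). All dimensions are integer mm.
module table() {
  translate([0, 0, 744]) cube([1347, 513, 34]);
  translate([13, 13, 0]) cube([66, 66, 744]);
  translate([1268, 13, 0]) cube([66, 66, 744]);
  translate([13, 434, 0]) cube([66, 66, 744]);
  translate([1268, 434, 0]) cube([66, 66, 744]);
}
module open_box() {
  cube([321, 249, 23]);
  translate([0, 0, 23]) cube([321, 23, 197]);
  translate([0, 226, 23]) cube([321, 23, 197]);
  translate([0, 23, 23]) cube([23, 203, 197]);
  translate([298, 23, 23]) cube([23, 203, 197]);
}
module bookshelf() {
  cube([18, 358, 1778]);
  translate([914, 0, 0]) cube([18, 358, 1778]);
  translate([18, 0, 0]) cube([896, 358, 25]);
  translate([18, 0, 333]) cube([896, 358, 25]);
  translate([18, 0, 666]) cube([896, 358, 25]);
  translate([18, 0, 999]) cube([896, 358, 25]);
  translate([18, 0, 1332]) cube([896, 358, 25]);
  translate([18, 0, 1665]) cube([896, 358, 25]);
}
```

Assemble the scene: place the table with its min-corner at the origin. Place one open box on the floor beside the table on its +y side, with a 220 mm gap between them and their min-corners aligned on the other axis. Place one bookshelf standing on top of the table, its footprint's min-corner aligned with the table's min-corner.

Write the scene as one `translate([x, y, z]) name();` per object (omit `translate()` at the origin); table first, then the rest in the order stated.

table();
translate([0, 733, 0]) open_box();
translate([0, 0, 778]) bookshelf();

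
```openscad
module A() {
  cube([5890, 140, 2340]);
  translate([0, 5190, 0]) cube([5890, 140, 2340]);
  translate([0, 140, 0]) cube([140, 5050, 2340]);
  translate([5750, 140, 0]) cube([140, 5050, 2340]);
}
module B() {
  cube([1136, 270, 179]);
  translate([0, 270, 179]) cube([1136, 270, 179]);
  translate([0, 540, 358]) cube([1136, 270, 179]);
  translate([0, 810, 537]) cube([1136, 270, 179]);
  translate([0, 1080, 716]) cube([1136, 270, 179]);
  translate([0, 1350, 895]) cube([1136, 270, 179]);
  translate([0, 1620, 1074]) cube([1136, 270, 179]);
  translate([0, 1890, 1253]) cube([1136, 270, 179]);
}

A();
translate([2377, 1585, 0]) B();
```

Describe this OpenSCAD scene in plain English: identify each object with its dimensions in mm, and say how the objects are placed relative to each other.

A is a box-shaped house frame (walls only): outside footprint 5890×5330 mm, wall height 2340 mm, wall thickness 140 mm. The two y-facing walls run the full x-width; the two x-facing walls fit between the inner faces of the y-facing walls.

B is a run of 8 identical solid stair steps. Each tread is 1136×270 mm and each step block is 179 mm high. Step 1 rests on the floor; step k is offset from step 1 by (k−1)×270 mm in y and (k−1)×179 mm in z.

The staircase sits inside the house frame, centred.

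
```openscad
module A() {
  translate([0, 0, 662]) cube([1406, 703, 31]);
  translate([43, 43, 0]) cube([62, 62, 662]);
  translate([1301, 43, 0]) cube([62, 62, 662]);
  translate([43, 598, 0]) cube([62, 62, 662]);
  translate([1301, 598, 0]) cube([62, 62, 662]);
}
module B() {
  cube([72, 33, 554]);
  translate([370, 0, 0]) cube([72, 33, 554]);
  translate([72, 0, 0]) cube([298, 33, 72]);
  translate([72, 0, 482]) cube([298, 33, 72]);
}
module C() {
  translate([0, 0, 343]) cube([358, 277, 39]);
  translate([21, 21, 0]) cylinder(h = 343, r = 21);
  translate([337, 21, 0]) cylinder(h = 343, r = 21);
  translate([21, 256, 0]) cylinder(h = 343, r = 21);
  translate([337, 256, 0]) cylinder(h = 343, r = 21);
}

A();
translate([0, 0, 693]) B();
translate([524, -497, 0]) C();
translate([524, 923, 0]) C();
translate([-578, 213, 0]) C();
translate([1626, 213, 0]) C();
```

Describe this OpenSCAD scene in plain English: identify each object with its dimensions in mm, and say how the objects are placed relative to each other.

A is a rectangular dining table. The top is 1406×703×31 mm with its upper surface at z = 693 mm. It stands on four 62×62 mm square legs, each inset 43 mm from the nearest pair of top edges, running from the floor to the underside of the top.

B is a picture frame with a 298×410 mm rectangular opening (x by z) and a uniform 72 mm border on every side. Frame depth is 33 mm along y. It is built from two vertical stiles running the full outside height and two horizontal rails spanning the gap between the stiles.

C is a simple wooden stool: a rectangular seat 358 mm (x) by 277 mm (y), 39 mm thick, top face at z = 382 mm, on four round legs, each 42 mm in diameter. The legs rest on z = 0, each leg's axis is inset half a diameter from the nearest pair of seat edges (so the leg's bounding box is flush with the corner).

The picture frame is on top of the table. Four stools sit around the table at the −y, +y, −x, +x sides.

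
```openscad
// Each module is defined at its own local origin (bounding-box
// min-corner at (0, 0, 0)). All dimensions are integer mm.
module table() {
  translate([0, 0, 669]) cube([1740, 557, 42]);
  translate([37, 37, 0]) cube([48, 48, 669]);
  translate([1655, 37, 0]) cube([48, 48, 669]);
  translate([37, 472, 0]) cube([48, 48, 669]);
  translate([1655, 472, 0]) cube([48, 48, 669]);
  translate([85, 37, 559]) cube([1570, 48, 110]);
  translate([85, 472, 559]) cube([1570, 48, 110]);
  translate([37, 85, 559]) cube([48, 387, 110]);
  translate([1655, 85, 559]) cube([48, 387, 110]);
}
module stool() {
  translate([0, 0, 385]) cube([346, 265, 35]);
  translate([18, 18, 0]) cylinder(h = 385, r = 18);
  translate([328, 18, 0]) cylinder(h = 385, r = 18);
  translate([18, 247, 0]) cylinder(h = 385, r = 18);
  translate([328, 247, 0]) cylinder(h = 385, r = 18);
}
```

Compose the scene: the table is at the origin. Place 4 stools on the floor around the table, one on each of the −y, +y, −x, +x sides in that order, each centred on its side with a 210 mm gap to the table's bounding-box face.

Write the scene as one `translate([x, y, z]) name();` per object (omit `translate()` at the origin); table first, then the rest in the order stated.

table();
translate([697, -475, 0]) stool();
translate([697, 767, 0]) stool();
translate([-556, 146, 0]) stool();
translate([1950, 146, 0]) stool();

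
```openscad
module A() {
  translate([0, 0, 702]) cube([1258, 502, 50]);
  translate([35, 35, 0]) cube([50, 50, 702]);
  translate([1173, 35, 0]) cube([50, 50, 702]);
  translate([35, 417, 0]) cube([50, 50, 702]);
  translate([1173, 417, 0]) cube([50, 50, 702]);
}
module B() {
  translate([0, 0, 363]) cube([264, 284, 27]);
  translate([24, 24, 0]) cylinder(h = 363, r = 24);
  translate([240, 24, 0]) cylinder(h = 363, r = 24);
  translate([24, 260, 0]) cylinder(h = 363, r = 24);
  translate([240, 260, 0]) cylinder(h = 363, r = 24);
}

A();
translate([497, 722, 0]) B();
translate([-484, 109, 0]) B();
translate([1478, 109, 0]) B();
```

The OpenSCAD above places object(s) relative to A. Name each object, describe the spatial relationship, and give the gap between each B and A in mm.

A is a table. B is a stool. Three stools sit around the table at the +y, −x, +x sides. The gap between each stool and the table is 220 mm.

Each stool's nearest face is 220 mm from the table's bounding box.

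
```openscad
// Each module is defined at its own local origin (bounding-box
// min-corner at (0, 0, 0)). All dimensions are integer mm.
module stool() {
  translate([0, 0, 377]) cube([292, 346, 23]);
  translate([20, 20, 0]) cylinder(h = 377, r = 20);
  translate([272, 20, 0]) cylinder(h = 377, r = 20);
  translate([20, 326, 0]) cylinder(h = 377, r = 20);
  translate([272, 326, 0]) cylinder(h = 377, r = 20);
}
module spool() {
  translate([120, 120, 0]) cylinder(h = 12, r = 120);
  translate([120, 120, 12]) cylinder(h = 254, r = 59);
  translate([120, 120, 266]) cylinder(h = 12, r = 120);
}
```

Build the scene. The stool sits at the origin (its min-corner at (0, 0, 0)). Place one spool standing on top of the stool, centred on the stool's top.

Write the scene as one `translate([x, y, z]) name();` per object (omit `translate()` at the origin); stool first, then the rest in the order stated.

stool();
translate([26, 53, 400]) spool();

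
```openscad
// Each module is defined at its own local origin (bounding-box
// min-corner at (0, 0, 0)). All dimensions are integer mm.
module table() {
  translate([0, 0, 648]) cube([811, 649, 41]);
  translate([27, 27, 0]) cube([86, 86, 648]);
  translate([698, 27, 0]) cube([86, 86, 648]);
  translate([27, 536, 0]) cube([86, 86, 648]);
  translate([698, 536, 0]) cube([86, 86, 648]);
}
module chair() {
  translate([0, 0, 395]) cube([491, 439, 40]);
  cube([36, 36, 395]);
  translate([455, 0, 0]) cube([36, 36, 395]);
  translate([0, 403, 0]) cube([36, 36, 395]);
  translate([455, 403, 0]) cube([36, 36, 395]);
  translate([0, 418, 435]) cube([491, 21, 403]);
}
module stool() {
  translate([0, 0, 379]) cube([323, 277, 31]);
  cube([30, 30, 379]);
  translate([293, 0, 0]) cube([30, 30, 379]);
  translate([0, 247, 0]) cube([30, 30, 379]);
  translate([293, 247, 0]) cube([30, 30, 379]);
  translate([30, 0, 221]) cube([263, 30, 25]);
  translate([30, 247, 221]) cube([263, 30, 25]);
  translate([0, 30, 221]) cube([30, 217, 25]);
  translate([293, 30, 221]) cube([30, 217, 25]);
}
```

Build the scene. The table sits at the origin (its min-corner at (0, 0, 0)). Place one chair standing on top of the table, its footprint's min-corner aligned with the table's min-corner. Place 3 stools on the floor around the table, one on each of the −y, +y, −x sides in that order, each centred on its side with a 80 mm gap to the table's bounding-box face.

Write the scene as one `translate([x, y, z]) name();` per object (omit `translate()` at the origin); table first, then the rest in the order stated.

table();
translate([0, 0, 689]) chair();
translate([244, -357, 0]) stool();
translate([244, 729, 0]) stool();
translate([-403, 186, 0]) stool();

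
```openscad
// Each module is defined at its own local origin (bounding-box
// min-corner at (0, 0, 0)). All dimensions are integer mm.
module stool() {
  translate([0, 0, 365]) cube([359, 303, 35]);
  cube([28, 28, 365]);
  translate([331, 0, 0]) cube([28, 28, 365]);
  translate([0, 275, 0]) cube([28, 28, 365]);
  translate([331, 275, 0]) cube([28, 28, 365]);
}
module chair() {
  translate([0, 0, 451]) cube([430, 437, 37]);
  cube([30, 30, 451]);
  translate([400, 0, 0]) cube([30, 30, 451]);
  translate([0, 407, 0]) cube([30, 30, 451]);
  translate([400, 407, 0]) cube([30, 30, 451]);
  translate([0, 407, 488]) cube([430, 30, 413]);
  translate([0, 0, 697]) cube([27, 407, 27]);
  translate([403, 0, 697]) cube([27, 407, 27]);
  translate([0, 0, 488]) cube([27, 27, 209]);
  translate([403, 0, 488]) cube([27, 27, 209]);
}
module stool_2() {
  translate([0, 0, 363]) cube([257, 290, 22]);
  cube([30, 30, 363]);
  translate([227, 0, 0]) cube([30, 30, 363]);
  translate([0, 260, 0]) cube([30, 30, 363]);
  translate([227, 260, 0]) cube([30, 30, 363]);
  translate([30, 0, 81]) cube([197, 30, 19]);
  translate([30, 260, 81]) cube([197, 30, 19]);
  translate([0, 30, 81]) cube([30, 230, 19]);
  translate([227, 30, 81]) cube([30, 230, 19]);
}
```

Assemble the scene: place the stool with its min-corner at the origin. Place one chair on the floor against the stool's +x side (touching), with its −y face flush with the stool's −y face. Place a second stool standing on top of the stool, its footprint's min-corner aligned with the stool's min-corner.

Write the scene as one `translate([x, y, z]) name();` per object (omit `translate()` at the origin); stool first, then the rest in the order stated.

stool();
translate([359, 0, 0]) chair();
translate([0, 0, 400]) stool_2();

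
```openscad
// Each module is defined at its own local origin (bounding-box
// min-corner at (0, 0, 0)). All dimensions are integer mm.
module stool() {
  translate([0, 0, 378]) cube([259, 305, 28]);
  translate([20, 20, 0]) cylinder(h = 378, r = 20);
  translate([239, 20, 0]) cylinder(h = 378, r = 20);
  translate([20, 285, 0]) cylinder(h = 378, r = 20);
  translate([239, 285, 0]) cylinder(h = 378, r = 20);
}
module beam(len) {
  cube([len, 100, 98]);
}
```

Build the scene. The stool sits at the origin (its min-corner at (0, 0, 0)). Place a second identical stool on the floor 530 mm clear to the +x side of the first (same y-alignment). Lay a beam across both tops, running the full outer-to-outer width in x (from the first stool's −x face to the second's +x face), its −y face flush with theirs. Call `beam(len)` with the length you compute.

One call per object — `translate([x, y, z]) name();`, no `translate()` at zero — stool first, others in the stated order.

stool();
translate([789, 0, 0]) stool();
translate([0, 0, 406]) beam(1048);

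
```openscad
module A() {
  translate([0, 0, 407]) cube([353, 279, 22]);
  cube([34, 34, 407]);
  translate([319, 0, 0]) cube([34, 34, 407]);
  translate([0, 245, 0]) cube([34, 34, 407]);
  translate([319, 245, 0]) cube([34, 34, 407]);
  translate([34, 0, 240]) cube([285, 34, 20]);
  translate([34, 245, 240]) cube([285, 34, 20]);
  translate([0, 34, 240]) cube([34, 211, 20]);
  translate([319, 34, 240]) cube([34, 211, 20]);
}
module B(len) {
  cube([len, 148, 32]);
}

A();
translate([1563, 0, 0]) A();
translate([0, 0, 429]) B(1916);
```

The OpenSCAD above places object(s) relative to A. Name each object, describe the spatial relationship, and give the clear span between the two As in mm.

A is a stool. B is a beam. A beam spans the tops of two stools. The clear span between the two stools is 1210 mm.

Second stool starts at x = 1563; first ends at x = 353; clear span = 1563 − 353 = 1210 mm.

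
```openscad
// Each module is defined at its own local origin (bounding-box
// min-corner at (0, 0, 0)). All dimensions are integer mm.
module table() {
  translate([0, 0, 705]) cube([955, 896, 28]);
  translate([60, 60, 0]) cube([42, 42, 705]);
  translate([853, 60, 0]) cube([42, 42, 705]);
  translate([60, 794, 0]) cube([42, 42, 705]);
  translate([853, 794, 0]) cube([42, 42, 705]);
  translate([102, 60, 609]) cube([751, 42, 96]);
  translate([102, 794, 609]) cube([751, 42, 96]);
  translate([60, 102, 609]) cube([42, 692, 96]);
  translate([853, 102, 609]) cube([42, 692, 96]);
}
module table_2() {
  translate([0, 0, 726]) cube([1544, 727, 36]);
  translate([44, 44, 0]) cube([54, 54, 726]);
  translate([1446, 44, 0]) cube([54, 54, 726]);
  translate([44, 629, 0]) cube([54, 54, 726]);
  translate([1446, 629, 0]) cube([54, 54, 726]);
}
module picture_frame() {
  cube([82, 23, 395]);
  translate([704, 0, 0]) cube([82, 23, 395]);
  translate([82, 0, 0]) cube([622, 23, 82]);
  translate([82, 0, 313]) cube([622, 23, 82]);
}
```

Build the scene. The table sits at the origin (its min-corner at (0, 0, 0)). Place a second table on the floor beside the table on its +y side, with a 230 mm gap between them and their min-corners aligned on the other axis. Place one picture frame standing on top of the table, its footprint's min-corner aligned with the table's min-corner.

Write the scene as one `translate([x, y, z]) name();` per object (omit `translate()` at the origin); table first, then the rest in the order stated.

table();
translate([0, 1126, 0]) table_2();
translate([0, 0, 733]) picture_frame();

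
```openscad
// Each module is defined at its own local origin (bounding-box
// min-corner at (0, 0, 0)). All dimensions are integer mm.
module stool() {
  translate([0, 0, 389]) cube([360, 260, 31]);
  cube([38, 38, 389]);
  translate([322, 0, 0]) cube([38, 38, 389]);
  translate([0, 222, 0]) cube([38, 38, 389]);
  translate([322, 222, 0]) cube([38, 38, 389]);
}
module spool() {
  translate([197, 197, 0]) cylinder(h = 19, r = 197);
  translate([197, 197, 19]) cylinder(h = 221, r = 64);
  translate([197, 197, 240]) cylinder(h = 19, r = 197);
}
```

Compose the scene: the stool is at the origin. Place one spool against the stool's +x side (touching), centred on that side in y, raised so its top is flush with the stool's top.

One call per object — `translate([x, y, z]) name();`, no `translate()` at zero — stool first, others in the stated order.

stool();
translate([360, -67, 161]) spool();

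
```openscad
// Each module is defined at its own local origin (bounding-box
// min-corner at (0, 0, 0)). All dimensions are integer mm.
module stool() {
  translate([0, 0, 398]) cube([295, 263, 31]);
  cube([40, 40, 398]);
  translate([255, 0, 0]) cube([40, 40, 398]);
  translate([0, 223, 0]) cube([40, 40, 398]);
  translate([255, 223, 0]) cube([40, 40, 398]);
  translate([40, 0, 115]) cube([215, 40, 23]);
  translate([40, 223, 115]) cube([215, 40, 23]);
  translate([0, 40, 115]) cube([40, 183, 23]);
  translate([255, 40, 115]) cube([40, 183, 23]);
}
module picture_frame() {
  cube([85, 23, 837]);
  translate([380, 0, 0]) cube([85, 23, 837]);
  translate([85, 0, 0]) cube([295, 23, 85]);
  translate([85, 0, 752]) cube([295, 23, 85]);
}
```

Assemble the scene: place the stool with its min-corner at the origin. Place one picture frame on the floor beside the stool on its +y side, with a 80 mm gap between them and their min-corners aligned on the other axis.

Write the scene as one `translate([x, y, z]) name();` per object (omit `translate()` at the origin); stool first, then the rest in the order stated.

stool();
translate([0, 343, 0]) picture_frame();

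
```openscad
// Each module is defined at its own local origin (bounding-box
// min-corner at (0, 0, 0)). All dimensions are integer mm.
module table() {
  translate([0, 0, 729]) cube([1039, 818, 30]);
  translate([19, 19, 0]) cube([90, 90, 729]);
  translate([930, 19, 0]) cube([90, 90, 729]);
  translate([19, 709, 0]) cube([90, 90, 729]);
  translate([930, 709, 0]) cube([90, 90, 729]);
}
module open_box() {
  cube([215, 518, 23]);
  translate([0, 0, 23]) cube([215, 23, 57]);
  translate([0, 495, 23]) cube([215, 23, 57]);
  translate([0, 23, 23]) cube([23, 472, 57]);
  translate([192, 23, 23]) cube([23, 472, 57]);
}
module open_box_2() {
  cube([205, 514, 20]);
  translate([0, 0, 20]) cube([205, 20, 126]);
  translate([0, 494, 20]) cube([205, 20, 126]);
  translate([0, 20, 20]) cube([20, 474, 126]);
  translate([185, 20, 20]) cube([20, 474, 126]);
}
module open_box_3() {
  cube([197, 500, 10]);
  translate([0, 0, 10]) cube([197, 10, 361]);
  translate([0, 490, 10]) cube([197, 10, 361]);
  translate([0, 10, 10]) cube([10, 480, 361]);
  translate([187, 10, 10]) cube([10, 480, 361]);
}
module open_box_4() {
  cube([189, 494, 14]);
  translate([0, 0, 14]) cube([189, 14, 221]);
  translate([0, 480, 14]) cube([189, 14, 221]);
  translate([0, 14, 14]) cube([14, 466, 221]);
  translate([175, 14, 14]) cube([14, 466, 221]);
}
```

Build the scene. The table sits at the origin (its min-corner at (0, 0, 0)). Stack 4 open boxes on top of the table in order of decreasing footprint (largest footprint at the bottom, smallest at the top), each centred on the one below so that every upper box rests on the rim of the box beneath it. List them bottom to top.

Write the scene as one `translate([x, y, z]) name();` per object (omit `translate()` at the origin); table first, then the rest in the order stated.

table();
translate([412, 150, 759]) open_box();
translate([417, 152, 839]) open_box_2();
translate([421, 159, 985]) open_box_3();
translate([425, 162, 1356]) open_box_4();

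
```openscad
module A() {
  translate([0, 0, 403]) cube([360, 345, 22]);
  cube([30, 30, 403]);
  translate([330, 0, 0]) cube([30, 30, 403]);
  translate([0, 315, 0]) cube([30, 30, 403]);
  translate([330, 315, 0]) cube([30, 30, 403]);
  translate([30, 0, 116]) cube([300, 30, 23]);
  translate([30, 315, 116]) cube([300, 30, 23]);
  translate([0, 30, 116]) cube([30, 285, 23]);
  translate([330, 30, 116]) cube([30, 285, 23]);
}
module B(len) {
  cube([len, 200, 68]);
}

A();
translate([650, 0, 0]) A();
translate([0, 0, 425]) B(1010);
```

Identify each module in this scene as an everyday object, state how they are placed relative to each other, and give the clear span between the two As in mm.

Second stool starts at x = 650; first ends at x = 360; clear span = 650 − 360 = 290 mm.

A is a stool. B is a beam. A beam spans the tops of two stools. The clear span between the two stools is 290 mm.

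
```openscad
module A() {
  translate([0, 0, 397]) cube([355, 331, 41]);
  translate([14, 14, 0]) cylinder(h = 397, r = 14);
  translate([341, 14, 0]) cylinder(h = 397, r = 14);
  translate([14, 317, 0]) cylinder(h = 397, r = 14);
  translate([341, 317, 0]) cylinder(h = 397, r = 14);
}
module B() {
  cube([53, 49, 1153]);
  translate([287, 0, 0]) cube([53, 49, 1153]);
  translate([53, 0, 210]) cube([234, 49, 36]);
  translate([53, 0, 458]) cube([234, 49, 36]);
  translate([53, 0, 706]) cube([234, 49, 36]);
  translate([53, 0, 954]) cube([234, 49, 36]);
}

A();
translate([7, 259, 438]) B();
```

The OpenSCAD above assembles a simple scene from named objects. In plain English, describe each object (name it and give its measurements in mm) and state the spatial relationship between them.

A is a simple wooden stool: a rectangular seat 355 mm (x) by 331 mm (y), 41 mm thick, top face at z = 438 mm, on four round legs, each 28 mm in diameter. The legs rest on z = 0, each leg's axis is inset half a diameter from the nearest pair of seat edges (so the leg's bounding box is flush with the corner).

B is a straight ladder. Two 53×49 mm vertical rails, 1153 mm tall, stand 340 mm apart (outside-to-outside) with their front faces coplanar on the −y side. 4 rungs, each 49 mm deep and 36 mm tall, span between the inner faces of the rails, front faces flush with the rails. The lowest rung's underside is at z = 210 mm and rungs are spaced 248 mm apart (underside to underside).

The ladder is on top of the stool.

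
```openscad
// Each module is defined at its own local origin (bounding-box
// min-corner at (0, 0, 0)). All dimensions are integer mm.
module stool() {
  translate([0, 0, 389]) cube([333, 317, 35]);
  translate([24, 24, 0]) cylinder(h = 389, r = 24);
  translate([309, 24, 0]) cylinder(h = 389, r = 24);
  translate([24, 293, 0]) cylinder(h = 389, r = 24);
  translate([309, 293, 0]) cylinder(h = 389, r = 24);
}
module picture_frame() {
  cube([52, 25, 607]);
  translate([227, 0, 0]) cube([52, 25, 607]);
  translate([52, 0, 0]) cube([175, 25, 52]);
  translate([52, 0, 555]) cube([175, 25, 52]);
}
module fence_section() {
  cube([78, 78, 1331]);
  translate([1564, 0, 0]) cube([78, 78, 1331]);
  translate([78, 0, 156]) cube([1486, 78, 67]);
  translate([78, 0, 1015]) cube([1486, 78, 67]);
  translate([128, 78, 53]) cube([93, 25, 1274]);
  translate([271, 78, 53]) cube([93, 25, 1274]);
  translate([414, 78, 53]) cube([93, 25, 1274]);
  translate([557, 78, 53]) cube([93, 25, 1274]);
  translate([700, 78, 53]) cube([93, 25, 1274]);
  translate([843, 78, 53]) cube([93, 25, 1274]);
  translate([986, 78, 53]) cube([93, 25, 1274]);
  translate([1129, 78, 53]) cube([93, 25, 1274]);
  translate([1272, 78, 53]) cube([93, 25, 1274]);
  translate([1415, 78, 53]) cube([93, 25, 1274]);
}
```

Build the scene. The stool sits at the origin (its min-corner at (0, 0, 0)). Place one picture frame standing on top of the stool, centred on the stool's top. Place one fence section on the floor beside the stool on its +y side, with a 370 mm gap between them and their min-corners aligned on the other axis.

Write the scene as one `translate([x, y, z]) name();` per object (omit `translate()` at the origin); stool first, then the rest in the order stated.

stool();
translate([27, 146, 424]) picture_frame();
translate([0, 687, 0]) fence_section();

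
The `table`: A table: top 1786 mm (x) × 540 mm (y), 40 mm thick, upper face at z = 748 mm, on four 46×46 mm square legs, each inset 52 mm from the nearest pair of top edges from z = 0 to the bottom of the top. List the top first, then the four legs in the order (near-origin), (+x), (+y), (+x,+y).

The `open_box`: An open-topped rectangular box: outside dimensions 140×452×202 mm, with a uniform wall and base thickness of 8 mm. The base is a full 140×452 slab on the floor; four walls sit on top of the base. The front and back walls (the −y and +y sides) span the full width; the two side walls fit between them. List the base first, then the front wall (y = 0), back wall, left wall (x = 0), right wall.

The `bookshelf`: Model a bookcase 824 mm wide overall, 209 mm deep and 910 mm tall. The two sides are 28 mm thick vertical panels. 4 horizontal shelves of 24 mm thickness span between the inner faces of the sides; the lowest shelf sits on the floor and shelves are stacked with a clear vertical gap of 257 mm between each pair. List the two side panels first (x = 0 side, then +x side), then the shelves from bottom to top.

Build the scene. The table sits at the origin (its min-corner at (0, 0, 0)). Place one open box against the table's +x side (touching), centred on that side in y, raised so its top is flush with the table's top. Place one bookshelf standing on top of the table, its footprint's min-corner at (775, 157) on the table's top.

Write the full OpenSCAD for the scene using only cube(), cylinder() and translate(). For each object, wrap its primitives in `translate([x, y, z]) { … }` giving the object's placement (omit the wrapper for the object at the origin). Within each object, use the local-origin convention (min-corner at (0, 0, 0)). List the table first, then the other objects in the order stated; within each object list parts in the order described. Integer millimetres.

translate([0, 0, 708]) cube([1786, 540, 40]);
translate([52, 52, 0]) cube([46, 46, 708]);
translate([1688, 52, 0]) cube([46, 46, 708]);
translate([52, 442, 0]) cube([46, 46, 708]);
translate([1688, 442, 0]) cube([46, 46, 708]);
translate([1786, 44, 546]) {
  cube([140, 452, 8]);
  translate([0, 0, 8]) cube([140, 8, 194]);
  translate([0, 444, 8]) cube([140, 8, 194]);
  translate([0, 8, 8]) cube([8, 436, 194]);
  translate([132, 8, 8]) cube([8, 436, 194]);
}
translate([775, 157, 748]) {
  cube([28, 209, 910]);
  translate([796, 0, 0]) cube([28, 209, 910]);
  translate([28, 0, 0]) cube([768, 209, 24]);
  translate([28, 0, 281]) cube([768, 209, 24]);
  translate([28, 0, 562]) cube([768, 209, 24]);
  translate([28, 0, 843]) cube([768, 209, 24]);
}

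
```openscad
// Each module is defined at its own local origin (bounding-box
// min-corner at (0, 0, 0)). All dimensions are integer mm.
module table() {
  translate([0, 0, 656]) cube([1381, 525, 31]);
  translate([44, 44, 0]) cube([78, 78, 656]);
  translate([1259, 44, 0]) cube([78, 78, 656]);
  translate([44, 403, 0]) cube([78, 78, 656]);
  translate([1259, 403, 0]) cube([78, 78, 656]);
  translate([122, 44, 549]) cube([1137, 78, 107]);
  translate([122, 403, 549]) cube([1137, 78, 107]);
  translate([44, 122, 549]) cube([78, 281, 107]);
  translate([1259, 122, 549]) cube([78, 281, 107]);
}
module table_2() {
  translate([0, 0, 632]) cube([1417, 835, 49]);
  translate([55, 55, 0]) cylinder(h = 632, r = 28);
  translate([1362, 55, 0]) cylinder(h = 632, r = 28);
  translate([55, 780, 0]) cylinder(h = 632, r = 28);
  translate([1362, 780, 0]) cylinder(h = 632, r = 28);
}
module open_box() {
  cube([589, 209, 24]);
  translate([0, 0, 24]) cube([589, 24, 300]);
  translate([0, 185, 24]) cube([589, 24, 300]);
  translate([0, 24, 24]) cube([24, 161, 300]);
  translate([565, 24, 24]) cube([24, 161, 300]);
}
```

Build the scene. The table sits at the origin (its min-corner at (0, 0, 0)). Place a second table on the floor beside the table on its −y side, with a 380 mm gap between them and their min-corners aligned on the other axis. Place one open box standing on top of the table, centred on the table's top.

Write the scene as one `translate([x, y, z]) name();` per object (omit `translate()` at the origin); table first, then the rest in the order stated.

table();
translate([0, -1215, 0]) table_2();
translate([396, 158, 687]) open_box();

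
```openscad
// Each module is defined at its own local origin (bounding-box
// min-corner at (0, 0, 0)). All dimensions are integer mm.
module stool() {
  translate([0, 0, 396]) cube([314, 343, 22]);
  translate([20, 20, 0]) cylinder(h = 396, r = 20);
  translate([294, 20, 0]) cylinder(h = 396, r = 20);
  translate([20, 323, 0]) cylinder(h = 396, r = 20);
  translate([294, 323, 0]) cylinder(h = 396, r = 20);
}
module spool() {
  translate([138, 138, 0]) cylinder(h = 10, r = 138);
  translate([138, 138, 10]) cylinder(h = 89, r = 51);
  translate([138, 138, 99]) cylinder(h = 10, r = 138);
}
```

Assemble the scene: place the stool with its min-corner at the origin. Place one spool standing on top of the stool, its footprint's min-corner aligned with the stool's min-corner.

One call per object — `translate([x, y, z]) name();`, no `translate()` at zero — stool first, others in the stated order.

stool();
translate([0, 0, 418]) spool();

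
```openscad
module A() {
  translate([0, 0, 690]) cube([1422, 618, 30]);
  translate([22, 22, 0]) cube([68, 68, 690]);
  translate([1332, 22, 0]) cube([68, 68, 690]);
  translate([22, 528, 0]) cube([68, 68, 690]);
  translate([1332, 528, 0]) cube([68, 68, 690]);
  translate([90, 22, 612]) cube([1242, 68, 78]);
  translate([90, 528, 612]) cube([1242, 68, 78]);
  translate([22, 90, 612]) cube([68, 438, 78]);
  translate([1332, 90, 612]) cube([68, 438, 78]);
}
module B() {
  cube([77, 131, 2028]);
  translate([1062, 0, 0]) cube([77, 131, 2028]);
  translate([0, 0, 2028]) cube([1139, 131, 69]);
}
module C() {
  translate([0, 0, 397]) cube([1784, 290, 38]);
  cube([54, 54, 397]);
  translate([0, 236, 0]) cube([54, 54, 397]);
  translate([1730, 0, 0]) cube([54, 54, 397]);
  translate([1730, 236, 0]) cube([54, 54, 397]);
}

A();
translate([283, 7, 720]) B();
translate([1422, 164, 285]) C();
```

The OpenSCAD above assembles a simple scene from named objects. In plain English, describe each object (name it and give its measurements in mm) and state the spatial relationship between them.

A is a rectangular dining table. The top is 1422×618×30 mm with its upper surface at z = 720 mm. It stands on four 68×68 mm square legs, each inset 22 mm from the nearest pair of top edges, running from the floor to the underside of the top. Four apron rails, 68 mm thick and 78 mm tall, run between adjacent legs with their top edges flush with the underside of the top and their outer faces flush with the legs' outer faces.

B is a door frame. The clear opening is 985 mm wide and 2028 mm high. Two 77 mm wide jambs, 131 mm deep, stand either side of the opening from the floor to the top of the opening. A 69 mm thick head sits across the top of both jambs, spanning the full outside width of the frame.

C is a long wooden bench with a 1784 mm (x) × 290 mm (y) seat, 38 mm thick, its top surface 435 mm above the floor. Four 54 mm square legs at the seat corners, flush with the edges, run from z = 0 to the seat underside.

The door frame is on top of the table. The bench is beside the table with their tops flush at z = 720.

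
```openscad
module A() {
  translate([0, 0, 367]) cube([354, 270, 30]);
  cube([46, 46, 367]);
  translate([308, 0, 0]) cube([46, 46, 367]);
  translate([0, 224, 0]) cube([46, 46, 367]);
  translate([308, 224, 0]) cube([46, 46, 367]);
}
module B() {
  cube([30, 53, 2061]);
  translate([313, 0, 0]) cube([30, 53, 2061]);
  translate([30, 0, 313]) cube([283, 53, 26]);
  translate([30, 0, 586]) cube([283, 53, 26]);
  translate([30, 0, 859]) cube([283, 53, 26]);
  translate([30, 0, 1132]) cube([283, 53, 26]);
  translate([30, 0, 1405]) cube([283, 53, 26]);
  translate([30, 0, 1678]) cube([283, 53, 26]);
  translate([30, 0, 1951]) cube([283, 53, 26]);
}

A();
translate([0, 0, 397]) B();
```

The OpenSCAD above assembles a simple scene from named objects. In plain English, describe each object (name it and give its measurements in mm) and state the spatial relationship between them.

A is a four-legged stool. The seat is a 354×270×30 mm slab whose top surface is at z = 397 mm; four square legs, each 46×46 mm in cross-section, run from the floor (z = 0) to the underside of the seat, each flush with a corner of the seat.

B is a wooden ladder with two side rails of 30×53 mm section and 2061 mm height, set 343 mm apart overall. Between them run 7 rectangular rungs (53 mm deep, 26 mm thick), front faces flush with the rails' −y face. The bottom of the first rung is 313 mm above the floor and each subsequent rung is 273 mm higher than the one below.

The ladder is on top of the stool.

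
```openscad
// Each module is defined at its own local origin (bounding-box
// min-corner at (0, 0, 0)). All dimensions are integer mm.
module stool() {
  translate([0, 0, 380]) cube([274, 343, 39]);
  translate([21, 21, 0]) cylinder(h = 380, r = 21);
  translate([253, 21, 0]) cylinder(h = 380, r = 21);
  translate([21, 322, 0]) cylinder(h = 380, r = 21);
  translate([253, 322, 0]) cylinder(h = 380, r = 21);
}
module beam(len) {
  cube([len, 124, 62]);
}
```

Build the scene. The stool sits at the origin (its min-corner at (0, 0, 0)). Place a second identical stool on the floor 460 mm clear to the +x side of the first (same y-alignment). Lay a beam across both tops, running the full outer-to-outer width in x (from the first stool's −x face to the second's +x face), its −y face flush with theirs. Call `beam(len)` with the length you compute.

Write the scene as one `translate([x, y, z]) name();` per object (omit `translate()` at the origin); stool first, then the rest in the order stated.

stool();
translate([734, 0, 0]) stool();
translate([0, 0, 419]) beam(1008);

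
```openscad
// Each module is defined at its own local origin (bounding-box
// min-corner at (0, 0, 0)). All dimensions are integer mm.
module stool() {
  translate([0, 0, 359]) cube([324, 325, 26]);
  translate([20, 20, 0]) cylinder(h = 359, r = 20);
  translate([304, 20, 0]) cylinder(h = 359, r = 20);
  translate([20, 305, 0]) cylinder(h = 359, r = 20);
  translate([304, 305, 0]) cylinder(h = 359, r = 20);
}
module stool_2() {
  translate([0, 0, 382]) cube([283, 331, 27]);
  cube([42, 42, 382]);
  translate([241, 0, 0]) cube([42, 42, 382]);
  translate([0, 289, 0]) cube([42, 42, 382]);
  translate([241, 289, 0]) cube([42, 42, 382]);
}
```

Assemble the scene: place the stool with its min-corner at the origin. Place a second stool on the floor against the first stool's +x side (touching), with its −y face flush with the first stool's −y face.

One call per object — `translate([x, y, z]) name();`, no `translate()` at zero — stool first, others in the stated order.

stool();
translate([324, 0, 0]) stool_2();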